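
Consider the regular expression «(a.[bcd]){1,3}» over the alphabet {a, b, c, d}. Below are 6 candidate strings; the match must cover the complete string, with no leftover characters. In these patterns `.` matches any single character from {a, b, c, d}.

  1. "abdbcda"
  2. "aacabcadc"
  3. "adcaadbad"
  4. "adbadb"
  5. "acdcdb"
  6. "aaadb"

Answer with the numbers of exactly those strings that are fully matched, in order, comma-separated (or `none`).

1 → no match
2 → match
3 → no match
4 → match
5 → no match
6 → no match

2, 4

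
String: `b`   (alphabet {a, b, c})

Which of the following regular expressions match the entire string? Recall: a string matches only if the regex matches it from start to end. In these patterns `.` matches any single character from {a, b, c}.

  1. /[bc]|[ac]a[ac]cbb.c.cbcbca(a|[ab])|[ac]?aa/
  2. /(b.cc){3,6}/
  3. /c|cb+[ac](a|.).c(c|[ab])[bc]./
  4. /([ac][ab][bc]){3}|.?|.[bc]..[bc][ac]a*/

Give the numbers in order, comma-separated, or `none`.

1 → match
2 → no match — must end with `cc`
3 → no match
4 → match

1, 4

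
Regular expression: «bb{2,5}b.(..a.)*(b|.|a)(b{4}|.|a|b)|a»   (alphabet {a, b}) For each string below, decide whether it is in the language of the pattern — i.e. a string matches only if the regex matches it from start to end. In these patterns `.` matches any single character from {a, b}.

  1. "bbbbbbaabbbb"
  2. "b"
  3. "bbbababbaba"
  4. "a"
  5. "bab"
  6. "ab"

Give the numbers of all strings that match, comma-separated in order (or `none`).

1 → match
2 → no match
3 → no match
4 → match
5 → no match
6 → no match

1, 4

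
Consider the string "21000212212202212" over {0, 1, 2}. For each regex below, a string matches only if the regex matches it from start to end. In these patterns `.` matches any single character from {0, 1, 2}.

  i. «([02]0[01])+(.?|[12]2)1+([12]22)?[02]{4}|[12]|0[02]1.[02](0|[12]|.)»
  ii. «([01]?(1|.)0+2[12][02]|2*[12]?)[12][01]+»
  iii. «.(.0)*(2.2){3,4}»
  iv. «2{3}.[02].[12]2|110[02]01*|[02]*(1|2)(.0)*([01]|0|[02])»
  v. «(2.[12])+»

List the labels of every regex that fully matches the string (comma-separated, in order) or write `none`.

i → no match
ii → no match
iii → match
iv → no match
v → no match

iii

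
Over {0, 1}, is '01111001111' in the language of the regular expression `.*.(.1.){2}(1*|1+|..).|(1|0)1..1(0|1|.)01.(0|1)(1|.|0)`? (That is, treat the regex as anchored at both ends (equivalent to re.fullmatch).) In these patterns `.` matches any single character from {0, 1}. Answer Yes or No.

Yes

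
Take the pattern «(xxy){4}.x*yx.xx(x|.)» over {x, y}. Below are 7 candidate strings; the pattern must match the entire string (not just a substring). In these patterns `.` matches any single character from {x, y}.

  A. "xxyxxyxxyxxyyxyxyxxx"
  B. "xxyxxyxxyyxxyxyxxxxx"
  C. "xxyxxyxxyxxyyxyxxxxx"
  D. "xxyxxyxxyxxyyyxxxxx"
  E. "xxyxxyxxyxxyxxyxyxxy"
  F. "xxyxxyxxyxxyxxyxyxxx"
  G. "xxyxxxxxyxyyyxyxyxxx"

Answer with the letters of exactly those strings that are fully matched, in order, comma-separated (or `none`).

A, C, D, E, F

A → match
B → no match
C → match
D → match
E → match
F → match
G → no match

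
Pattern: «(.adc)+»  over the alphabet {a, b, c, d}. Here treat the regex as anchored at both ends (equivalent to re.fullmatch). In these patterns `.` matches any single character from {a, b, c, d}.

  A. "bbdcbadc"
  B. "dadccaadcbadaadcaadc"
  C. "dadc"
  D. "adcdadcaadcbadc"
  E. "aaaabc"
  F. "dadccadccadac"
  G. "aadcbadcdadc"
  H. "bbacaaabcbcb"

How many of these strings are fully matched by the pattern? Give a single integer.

A → no match
B → no match
C → match
D → no match
E → no match — must end with "adc"
F → no match — must end with "adc"
G → match
H → no match — must end with "adc"
Total matched: 2

2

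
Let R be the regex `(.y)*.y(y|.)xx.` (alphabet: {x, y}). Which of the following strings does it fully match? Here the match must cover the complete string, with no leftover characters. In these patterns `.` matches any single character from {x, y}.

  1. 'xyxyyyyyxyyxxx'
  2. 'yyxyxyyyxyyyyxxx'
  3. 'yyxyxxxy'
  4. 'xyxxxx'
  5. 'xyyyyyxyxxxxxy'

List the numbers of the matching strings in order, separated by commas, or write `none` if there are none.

1 → match
2 → match
3 → match
4 → match
5 → no match

1, 2, 3, 4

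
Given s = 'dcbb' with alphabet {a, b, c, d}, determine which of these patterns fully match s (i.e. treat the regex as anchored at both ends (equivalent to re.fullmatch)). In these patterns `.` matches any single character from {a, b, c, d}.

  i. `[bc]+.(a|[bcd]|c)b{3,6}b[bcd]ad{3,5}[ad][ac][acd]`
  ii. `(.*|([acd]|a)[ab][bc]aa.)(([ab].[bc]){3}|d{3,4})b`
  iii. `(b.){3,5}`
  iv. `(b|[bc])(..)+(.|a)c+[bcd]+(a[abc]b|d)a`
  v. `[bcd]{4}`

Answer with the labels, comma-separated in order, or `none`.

v

i → no match
ii → no match
iii → no match — must start with 'b'
iv → no match — must end with 'a'
v → match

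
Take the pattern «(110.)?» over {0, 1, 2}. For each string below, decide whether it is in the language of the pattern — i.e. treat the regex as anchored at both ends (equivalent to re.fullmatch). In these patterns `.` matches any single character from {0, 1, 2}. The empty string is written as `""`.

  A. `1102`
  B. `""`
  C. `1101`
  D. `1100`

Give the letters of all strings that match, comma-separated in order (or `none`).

A, B, C, D

A → match
B → match
C → match
D → match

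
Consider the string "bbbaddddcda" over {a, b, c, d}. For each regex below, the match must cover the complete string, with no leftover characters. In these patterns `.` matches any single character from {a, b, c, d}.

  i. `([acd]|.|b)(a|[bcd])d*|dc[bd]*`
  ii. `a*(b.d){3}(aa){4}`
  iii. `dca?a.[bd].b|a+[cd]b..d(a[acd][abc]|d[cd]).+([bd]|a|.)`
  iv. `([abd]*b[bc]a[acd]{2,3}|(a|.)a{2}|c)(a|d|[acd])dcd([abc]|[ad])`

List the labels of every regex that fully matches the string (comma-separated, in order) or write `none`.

i → no match
ii → no match — must end with "aa"
iii → no match
iv → match

iv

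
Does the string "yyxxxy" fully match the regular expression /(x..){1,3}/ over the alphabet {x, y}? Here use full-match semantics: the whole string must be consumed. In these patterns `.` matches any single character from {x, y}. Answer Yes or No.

Every match must start with "x", but "yyxxxy" does not.

No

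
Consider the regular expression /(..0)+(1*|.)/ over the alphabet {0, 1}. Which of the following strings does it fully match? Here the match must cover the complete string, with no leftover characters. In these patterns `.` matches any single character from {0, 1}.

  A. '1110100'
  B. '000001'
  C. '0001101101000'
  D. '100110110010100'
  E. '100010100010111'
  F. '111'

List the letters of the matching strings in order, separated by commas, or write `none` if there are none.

A → no match
B → no match
C → match
D → match
E → match
F → no match

C, D, E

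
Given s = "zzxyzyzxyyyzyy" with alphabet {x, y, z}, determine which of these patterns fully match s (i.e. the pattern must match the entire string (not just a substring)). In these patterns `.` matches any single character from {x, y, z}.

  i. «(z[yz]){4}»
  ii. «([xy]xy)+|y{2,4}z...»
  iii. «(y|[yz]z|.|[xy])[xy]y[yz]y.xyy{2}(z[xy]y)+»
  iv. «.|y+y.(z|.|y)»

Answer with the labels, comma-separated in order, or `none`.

iii

i → no match
ii → no match
iii → match
iv → no match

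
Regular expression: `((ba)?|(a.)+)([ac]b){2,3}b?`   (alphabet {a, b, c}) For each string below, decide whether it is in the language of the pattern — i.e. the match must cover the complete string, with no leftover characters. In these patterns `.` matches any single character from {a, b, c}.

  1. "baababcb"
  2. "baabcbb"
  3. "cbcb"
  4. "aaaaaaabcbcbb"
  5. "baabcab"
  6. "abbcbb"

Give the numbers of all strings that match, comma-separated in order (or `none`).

1, 2, 3, 4

1. "baababcb" → match
2. "baabcbb" → match
3. "cbcb" → match
4 → match
5. "baabcab" → no match
6. "abbcbb" → no match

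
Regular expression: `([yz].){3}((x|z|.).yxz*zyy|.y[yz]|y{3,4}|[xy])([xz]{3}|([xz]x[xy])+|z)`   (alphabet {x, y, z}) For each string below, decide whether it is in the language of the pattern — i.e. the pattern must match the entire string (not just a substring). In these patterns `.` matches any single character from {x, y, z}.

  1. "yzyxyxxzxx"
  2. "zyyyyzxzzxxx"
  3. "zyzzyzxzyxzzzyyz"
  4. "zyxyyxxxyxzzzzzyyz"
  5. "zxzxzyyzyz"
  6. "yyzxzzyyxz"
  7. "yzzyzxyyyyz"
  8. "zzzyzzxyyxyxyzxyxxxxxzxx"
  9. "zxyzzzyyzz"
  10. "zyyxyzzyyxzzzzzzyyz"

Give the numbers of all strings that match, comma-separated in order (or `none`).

1 → match
2 → no match
3 → match
4 → no match
5 → no match
6 → no match
7 → match
8 → no match
9 → match
10 → match

1, 3, 7, 9, 10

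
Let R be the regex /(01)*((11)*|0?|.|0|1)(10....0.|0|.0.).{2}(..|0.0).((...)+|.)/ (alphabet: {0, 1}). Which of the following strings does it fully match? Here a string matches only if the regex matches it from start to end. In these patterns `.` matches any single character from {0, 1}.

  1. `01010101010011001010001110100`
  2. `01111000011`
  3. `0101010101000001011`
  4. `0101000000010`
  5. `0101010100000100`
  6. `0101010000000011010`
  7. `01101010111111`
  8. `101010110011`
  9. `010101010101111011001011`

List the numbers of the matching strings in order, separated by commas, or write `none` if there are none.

1 → match
2 → no match
3 → match
4 → match
5 → match
6 → match
7 → no match
8 → no match
9 → match

1, 3, 4, 5, 6, 9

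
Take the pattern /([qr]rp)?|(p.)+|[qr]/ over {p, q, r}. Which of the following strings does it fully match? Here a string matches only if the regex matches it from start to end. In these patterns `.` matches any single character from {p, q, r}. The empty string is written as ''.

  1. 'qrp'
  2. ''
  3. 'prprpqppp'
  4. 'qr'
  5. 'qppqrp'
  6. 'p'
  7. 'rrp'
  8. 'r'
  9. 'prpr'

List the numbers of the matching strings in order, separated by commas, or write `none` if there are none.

1 → match
2 → match
3 → no match
4 → no match
5 → no match
6 → no match
7 → match
8 → match
9 → match

1, 2, 7, 8, 9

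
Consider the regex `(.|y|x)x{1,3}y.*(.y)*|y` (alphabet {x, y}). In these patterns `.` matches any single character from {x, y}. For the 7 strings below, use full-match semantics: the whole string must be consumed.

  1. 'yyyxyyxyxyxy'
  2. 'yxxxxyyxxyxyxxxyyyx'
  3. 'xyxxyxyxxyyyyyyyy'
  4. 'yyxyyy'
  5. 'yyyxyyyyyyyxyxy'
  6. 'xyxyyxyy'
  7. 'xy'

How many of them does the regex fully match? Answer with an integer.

1 → no match
2 → no match
3 → no match
4 → no match
5 → no match
6 → no match
7 → no match
Total matched: 0

0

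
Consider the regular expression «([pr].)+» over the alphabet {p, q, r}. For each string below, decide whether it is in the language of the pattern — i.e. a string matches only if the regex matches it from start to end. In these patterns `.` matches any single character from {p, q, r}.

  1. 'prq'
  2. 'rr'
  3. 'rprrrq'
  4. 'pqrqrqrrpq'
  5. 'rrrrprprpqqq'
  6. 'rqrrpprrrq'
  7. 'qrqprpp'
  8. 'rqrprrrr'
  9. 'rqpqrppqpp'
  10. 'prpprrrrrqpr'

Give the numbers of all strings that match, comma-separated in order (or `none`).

1. 'prq' → no match
2. 'rr' → match
3. 'rprrrq' → match
4. 'pqrqrqrrpq' → match
5. 'rrrrprprpqqq' → no match
6. 'rqrrpprrrq' → match
7. 'qrqprpp' → no match
8. 'rqrprrrr' → match
9. 'rqpqrppqpp' → match
10. 'prpprrrrrqpr' → match

2, 3, 4, 6, 8, 9, 10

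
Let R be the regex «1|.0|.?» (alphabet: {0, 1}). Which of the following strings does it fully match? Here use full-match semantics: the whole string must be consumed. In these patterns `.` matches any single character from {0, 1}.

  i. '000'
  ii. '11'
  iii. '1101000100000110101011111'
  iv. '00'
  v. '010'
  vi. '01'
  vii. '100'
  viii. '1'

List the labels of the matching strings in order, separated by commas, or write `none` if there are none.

iv, viii

i. '000' → no match
ii. '11' → no match
iii → no match
iv. '00' → match
v. '010' → no match
vi. '01' → no match
vii. '100' → no match
viii. '1' → match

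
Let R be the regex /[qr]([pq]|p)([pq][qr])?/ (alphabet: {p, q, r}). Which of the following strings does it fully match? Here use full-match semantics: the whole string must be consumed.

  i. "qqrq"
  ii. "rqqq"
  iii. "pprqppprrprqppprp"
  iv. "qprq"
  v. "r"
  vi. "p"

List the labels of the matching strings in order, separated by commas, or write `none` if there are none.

ii

i → no match
ii → match
iii → no match
iv → no match
v → no match
vi → no match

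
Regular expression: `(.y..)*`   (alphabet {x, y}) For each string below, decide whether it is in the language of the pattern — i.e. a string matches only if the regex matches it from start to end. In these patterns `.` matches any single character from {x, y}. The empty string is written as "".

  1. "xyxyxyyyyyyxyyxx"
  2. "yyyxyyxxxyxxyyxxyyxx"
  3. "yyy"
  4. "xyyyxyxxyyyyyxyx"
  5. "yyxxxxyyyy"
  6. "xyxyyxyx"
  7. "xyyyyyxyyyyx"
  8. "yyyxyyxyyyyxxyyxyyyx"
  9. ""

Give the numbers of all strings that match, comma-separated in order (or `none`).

1, 2, 7, 8, 9

1 → match
2 → match
3 → no match
4 → no match
5 → no match
6 → no match
7 → match
8 → match
9 → match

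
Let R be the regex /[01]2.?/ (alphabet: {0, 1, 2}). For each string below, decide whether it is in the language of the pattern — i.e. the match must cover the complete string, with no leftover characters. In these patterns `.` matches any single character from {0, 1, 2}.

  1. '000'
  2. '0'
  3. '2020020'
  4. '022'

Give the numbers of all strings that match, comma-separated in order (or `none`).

1 → no match
2 → no match
3 → no match
4 → match

4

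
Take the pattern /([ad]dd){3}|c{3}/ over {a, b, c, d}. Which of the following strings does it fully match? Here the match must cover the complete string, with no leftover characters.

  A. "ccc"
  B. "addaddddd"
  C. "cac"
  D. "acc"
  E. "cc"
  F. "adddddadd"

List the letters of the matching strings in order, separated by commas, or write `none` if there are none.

A → match
B → match
C → no match
D → no match
E → no match
F → match

A, B, F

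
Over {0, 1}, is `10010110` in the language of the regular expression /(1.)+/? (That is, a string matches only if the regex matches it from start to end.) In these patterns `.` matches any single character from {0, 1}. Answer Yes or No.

No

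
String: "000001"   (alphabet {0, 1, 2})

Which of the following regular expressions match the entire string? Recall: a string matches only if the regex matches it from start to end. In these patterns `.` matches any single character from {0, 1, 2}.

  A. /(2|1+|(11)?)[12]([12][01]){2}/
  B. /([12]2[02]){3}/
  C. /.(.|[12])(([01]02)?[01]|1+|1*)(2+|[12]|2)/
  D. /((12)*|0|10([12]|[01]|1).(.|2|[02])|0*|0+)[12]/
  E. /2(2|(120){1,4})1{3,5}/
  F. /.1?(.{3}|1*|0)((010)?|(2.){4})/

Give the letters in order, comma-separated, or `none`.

A → no match
B → no match
C → no match
D → match
E → no match — must start with "2"
F → no match

D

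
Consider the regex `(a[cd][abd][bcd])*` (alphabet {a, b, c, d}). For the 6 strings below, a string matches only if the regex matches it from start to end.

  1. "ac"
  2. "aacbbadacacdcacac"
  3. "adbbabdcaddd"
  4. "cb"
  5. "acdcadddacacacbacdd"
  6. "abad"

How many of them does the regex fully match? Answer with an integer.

0

1 → no match
2 → no match
3 → no match
4 → no match
5 → no match
6 → no match
Total matched: 0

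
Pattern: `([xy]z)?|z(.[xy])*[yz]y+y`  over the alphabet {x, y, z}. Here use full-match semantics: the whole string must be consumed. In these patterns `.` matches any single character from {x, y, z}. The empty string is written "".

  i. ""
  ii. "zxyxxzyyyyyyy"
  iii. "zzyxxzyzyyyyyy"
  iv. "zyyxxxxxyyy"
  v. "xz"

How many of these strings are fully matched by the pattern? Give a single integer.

i → match
ii → match
iii → match
iv → no match
v → match
Total matched: 4

4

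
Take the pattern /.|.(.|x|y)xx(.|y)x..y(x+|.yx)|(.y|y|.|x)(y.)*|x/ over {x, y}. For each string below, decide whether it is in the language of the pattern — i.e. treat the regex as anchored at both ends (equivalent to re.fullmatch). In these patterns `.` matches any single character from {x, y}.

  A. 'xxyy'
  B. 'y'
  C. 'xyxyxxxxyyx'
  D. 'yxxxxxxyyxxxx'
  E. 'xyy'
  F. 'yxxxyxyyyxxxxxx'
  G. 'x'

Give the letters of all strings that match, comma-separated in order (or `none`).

B, D, E, F, G

A → no match
B → match
C → no match
D → match
E → match
F → match
G → match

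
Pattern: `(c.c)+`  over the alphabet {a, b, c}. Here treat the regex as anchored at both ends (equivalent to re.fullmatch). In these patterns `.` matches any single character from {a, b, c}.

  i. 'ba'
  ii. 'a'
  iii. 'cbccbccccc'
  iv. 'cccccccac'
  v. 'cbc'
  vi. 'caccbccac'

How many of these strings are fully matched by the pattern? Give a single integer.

3

i → no match — must start with 'c'
ii → no match — must start with 'c'
iii → no match
iv → match
v → match
vi → match
Total matched: 3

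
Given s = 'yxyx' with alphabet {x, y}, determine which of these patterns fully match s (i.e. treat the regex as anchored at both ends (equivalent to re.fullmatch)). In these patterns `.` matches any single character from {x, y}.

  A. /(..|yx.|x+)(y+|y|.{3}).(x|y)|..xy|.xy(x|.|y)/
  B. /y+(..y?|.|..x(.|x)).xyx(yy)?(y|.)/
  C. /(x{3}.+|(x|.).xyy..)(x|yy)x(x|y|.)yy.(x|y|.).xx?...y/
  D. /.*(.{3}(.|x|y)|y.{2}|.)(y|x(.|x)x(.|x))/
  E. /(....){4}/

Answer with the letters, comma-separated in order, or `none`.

A

A → match
B → no match
C → no match — must end with 'y'
D → no match
E → no match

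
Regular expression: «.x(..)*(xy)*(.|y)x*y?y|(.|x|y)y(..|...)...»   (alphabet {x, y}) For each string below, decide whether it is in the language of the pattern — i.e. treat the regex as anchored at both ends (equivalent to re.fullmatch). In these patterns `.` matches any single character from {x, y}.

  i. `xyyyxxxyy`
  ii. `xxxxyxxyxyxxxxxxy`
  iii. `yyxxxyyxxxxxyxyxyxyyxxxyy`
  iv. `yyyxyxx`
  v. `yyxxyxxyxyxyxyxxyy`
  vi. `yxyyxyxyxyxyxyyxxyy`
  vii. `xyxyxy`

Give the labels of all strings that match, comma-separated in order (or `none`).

ii, iv, vi

i → no match
ii → match
iii → no match
iv → match
v → no match
vi → match
vii → no match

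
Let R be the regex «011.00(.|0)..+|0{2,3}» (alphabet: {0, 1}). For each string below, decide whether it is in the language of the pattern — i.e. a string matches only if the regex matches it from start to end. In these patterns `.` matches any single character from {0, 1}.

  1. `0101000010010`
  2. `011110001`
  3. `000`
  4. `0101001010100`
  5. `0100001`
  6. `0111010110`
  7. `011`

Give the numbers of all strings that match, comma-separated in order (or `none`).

3

1 → no match
2. `011110001` → no match
3. `000` → match
4 → no match
5. `0100001` → no match
6. `0111010110` → no match
7. `011` → no match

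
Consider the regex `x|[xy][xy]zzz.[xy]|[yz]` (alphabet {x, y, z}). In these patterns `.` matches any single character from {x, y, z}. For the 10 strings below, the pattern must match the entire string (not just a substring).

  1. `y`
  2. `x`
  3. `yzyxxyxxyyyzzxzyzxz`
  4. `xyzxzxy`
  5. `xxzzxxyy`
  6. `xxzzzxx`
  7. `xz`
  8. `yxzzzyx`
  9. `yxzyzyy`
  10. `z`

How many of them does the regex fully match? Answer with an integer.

1 → match
2 → match
3 → no match
4 → no match
5 → no match
6 → match
7 → no match
8 → match
9 → no match
10 → match
Total matched: 5

5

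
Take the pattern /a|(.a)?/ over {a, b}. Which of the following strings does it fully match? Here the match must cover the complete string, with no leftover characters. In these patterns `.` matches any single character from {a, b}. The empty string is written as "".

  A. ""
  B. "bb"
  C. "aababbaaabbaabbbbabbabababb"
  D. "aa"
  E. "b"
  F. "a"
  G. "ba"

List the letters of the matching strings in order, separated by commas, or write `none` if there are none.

A → match
B → no match
C → no match
D → match
E → no match
F → match
G → match

A, D, F, G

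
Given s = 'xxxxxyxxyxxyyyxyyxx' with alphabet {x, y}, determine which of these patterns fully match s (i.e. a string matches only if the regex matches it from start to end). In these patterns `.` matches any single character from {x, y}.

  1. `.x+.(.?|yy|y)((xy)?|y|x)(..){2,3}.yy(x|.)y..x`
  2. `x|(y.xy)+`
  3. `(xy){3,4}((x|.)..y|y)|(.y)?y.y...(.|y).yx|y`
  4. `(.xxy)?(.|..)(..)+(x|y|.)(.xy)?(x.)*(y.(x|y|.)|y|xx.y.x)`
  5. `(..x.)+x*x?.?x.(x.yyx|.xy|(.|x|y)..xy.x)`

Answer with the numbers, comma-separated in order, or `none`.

1 → match
2 → no match
3 → no match
4 → match
5 → no match

1, 4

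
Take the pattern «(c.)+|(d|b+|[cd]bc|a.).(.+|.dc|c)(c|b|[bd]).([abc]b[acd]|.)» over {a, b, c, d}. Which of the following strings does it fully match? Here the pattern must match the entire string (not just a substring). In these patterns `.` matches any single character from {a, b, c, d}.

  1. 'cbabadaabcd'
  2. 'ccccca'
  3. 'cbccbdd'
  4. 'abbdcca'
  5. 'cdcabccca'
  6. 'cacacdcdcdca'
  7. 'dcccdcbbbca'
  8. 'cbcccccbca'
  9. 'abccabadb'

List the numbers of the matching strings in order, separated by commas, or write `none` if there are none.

2, 4, 6, 7, 8

1 → no match
2 → match
3 → no match
4 → match
5 → no match
6 → match
7 → match
8 → match
9 → no match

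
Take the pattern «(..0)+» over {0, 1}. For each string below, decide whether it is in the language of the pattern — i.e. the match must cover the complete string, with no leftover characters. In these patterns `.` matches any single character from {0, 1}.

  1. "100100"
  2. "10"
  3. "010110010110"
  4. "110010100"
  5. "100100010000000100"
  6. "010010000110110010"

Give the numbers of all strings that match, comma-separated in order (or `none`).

1 → match
2 → no match
3 → match
4 → match
5 → match
6 → match

1, 3, 4, 5, 6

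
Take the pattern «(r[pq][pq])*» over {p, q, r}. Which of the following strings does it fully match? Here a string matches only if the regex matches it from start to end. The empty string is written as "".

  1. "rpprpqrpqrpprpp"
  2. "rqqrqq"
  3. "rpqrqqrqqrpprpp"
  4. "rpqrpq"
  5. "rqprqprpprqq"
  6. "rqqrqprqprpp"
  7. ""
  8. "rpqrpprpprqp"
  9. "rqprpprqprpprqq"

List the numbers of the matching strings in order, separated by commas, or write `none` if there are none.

1, 2, 3, 4, 5, 6, 7, 8, 9

1 → match
2. "rqqrqq" → match
3 → match
4. "rpqrpq" → match
5. "rqprqprpprqq" → match
6. "rqqrqprqprpp" → match
7. "" → match
8. "rpqrpprpprqp" → match
9 → match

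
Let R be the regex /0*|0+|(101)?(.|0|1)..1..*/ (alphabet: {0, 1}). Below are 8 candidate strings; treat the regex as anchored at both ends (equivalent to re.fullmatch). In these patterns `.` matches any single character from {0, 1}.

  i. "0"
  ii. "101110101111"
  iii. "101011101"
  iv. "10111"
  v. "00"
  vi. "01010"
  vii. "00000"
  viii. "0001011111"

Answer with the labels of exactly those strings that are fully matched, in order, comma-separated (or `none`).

i → match
ii → match
iii → match
iv → match
v → match
vi → match
vii → match
viii → match

i, ii, iii, iv, v, vi, vii, viii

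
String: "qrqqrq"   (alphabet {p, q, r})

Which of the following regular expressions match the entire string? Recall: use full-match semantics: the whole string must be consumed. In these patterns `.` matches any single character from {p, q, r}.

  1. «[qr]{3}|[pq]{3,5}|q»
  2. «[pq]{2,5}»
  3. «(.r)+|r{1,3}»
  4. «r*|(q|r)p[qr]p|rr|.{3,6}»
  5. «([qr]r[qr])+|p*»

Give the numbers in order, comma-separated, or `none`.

4, 5

1 → no match
2 → no match
3 → no match — must end with "r"
4 → match
5 → match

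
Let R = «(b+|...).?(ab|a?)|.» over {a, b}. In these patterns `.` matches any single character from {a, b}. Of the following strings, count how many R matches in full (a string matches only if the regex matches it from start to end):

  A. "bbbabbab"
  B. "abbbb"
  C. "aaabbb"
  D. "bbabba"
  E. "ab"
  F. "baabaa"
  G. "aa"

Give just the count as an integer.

0

A → no match
B → no match
C → no match
D → no match
E → no match
F → no match
G → no match
Total matched: 0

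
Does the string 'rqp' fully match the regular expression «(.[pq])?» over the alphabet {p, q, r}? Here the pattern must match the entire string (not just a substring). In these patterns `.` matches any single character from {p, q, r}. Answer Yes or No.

No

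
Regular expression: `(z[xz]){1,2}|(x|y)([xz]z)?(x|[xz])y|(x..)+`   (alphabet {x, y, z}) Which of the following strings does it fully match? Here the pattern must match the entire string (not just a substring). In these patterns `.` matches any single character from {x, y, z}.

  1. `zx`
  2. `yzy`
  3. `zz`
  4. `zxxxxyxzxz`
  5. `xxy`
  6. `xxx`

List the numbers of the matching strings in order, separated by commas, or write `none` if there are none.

1, 2, 3, 5, 6

1. `zx` → match
2. `yzy` → match
3. `zz` → match
4. `zxxxxyxzxz` → no match
5. `xxy` → match
6. `xxx` → match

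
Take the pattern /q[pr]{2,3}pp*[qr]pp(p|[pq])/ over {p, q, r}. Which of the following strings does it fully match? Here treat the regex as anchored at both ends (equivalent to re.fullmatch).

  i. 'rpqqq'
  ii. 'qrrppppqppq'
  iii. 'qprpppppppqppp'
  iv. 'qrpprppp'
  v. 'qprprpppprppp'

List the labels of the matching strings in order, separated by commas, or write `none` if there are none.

i → no match — must start with 'q'
ii → match
iii → match
iv → match
v → no match

ii, iii, iv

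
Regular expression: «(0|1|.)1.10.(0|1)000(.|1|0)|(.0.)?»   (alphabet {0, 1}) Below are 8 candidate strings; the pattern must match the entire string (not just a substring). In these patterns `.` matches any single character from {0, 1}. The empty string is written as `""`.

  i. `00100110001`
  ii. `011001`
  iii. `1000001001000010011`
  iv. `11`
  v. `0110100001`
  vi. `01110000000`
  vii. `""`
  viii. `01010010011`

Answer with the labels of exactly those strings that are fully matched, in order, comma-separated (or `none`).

i → no match
ii → no match
iii → no match
iv → no match
v → no match
vi → match
vii → match
viii → no match

vi, vii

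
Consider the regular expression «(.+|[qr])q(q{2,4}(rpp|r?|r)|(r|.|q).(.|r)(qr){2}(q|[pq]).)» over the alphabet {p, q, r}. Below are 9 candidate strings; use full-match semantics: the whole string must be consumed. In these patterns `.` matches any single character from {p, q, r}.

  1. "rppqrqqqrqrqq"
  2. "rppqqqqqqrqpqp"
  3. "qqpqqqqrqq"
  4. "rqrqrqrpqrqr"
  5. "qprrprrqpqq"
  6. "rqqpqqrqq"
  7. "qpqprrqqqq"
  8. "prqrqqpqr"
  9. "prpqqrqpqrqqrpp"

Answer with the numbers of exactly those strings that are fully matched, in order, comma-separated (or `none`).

1 → match
2 → no match
3 → no match
4 → no match
5 → no match
6 → no match
7 → match
8 → no match
9 → no match

1, 7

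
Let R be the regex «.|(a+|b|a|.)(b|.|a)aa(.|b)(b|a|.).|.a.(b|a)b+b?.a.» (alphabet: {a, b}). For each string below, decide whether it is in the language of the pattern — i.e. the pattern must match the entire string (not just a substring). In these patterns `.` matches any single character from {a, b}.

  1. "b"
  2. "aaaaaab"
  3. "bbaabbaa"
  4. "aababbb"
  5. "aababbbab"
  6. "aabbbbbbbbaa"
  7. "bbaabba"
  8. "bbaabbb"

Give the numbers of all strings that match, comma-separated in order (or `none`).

1, 2, 5, 6, 7, 8

1 → match
2 → match
3 → no match
4 → no match
5 → match
6 → match
7 → match
8 → match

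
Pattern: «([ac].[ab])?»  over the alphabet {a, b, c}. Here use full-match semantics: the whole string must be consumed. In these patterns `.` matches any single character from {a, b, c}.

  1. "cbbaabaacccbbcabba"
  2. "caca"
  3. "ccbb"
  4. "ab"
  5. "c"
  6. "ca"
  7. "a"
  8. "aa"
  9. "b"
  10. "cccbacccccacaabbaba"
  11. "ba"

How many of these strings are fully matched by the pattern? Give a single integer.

1 → no match
2 → no match
3 → no match
4 → no match
5 → no match
6 → no match
7 → no match
8 → no match
9 → no match
10 → no match
11 → no match
Total matched: 0

0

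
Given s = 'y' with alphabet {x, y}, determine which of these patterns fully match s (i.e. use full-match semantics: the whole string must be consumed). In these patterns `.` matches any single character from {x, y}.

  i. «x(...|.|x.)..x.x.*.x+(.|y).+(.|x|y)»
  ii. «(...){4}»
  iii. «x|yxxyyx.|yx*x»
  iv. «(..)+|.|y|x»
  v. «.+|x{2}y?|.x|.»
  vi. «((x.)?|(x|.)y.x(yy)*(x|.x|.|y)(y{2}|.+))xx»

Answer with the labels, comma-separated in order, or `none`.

iv, v

i → no match — must start with 'x'
ii → no match
iii → no match
iv → match
v → match
vi → no match — must end with 'xx'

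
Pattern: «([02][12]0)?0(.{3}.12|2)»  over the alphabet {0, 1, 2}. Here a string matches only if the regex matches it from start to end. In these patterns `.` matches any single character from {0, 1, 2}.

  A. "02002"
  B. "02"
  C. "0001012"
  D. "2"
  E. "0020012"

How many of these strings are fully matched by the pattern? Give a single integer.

A → match
B → match
C → match
D → no match
E → match
Total matched: 4

4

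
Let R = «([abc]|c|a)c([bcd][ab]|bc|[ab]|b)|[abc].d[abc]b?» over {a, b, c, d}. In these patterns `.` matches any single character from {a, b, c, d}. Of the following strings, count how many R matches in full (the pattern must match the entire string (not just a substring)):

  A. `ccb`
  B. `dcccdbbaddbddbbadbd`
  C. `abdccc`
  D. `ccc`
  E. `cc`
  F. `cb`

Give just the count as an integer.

1

A → match
B → no match
C → no match
D → no match
E → no match
F → no match
Total matched: 1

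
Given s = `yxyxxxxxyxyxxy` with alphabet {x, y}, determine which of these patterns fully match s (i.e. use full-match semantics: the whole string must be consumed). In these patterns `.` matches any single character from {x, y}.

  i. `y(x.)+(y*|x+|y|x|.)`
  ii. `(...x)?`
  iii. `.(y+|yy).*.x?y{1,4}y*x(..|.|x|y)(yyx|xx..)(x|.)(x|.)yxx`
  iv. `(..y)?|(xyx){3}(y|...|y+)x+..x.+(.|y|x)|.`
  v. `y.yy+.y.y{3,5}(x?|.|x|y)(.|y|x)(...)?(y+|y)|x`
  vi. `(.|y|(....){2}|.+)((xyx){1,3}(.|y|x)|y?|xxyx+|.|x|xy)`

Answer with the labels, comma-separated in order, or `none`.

i → match
ii → no match
iii → no match — must end with `yxx`
iv → no match
v → no match
vi → match

i, vi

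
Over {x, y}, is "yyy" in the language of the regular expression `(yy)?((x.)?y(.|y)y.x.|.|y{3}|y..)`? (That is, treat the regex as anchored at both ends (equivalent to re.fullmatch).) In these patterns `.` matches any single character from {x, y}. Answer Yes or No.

Yes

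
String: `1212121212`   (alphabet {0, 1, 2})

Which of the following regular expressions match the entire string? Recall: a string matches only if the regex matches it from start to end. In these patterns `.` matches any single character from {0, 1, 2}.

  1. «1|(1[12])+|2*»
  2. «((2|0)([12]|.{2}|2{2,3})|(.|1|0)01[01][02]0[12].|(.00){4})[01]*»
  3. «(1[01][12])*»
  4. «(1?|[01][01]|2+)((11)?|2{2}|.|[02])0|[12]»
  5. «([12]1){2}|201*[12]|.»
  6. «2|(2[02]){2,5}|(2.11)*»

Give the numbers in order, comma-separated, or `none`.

1

1 → match
2 → no match
3 → no match
4 → no match
5 → no match
6 → no match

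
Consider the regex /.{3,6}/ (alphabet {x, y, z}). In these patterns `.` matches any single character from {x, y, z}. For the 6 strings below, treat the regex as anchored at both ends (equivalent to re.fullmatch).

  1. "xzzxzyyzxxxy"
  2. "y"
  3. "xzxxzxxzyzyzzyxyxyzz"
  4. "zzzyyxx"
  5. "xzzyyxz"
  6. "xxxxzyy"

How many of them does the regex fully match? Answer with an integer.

0

1 → no match
2 → no match
3 → no match
4 → no match
5 → no match
6 → no match
Total matched: 0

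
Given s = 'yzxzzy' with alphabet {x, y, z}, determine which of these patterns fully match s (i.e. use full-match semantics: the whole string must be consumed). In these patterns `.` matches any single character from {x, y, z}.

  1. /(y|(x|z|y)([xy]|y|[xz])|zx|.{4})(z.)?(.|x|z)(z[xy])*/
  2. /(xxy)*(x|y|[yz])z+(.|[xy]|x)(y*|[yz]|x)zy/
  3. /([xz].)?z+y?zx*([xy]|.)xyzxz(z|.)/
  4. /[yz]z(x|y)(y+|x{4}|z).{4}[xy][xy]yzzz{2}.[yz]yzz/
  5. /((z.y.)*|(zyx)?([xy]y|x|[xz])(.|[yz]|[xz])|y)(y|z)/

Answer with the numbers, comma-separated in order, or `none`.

1, 2

1 → match
2 → match
3 → no match
4 → no match — must end with 'yzz'
5 → no match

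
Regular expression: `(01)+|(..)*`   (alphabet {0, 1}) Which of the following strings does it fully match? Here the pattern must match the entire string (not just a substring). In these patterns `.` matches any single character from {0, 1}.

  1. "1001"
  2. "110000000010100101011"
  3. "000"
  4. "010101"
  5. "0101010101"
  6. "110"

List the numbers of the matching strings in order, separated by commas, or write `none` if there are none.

1, 4, 5

1 → match
2 → no match
3 → no match
4 → match
5 → match
6 → no match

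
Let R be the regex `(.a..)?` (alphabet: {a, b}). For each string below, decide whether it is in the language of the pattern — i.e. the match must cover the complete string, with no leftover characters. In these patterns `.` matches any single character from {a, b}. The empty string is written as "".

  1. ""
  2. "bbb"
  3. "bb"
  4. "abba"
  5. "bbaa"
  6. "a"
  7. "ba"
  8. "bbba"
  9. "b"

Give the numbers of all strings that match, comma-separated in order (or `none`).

1

1 → match
2 → no match
3 → no match
4 → no match
5 → no match
6 → no match
7 → no match
8 → no match
9 → no match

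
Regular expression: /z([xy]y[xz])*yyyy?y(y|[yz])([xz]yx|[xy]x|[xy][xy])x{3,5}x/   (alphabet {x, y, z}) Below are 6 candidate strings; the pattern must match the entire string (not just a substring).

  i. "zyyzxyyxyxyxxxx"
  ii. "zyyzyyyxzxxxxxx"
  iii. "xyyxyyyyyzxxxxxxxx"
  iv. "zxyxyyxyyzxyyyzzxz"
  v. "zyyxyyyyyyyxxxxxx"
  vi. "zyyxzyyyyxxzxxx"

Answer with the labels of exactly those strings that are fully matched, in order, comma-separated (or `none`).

v

i → no match
ii → no match
iii → no match — must start with "z"
iv → no match — must end with "xx"
v → match
vi → no match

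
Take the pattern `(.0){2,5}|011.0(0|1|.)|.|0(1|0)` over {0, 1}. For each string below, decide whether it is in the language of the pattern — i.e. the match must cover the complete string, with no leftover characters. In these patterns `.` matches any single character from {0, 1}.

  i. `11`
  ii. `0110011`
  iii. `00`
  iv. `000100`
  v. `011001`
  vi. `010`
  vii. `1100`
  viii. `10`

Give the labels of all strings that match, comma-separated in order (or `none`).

i → no match
ii → no match
iii → match
iv → no match
v → match
vi → no match
vii → no match
viii → no match

iii, v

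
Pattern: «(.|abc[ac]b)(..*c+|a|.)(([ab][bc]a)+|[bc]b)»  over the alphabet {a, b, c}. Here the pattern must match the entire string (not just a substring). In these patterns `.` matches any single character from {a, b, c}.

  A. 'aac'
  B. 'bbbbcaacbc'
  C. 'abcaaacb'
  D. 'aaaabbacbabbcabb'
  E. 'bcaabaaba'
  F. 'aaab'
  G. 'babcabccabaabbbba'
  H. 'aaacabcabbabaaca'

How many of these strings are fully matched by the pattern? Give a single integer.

A → no match
B → no match
C → no match
D → no match
E → no match
F → no match
G → no match
H → no match
Total matched: 0

0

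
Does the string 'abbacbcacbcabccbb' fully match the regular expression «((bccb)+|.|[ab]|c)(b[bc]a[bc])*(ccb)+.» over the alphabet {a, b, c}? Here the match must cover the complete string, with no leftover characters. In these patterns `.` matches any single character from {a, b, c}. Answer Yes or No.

Yes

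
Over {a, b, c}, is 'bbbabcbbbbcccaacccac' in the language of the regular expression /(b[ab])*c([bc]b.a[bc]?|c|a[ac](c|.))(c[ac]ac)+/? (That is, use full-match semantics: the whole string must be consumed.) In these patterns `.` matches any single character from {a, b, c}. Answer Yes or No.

No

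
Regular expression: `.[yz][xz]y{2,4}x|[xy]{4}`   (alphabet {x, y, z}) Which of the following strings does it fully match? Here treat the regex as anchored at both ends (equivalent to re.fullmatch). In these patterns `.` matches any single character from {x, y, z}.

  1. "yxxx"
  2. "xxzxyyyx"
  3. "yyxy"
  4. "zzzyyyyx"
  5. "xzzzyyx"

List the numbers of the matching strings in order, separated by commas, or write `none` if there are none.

1, 3, 4

1 → match
2 → no match
3 → match
4 → match
5 → no match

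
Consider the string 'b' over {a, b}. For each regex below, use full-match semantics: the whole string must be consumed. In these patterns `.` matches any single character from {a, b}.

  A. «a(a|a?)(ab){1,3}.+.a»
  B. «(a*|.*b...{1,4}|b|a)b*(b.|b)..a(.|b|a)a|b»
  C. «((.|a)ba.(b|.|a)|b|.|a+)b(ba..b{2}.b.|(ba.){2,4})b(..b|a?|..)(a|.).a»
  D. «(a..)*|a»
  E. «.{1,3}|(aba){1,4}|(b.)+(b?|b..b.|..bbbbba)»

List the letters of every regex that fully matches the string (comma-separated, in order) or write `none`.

B, E

A → no match — must start with 'a'
B → match
C → no match — must end with 'a'
D → no match
E → match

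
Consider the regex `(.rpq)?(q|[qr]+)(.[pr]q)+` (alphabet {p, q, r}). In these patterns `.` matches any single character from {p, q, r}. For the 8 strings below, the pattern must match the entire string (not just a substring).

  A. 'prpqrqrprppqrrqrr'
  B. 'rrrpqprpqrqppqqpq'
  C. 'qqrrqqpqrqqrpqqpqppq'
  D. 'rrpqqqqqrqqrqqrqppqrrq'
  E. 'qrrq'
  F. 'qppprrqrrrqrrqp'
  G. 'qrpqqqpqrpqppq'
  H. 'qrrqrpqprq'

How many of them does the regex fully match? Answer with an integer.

4

A → no match — must end with 'q'
B → no match
C → no match
D → match
E → match
F → no match — must end with 'q'
G → match
H → match
Total matched: 4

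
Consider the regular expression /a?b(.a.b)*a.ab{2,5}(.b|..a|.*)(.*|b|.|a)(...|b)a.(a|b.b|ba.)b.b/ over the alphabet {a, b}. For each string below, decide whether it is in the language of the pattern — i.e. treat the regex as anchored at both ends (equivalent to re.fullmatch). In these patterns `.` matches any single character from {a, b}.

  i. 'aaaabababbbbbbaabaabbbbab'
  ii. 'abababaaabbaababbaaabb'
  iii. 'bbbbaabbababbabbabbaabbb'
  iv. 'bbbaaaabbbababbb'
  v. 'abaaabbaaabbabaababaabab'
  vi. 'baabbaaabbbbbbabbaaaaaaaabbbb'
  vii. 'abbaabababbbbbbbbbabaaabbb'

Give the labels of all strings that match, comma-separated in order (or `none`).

i → no match
ii → no match
iii → no match
iv → no match
v → no match
vi → no match
vii → match

vii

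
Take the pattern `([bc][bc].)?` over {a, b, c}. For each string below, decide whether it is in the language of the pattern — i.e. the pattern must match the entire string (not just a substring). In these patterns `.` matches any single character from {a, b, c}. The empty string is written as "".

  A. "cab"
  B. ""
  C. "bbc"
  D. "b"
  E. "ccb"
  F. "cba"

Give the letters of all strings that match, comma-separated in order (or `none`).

B, C, E, F

A → no match
B → match
C → match
D → no match
E → match
F → match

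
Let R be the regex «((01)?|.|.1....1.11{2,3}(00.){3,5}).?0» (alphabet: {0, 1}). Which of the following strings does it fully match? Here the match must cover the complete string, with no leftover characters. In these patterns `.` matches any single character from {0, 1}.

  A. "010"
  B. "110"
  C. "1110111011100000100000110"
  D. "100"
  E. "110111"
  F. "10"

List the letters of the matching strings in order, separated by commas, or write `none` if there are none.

A, B, C, D, F

A → match
B → match
C → match
D → match
E → no match — must end with "0"
F → match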